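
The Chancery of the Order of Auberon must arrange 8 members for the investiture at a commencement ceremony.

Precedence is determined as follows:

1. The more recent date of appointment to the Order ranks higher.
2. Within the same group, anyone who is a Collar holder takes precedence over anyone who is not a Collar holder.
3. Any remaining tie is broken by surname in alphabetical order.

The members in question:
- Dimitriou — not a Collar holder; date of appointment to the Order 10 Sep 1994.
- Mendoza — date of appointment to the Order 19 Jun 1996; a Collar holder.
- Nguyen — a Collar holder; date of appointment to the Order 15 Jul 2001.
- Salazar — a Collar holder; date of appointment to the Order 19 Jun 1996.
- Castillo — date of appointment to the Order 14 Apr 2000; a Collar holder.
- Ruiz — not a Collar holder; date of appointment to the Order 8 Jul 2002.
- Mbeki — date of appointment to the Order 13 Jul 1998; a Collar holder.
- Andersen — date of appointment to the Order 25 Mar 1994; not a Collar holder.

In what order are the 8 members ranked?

Ruiz, Nguyen, Castillo, Mbeki, Mendoza, Salazar, Dimitriou, Andersen

By date of appointment to the Order (later first): Ruiz (8 Jul 2002); then Nguyen (15 Jul 2001); then Castillo (14 Apr 2000); then Mbeki (13 Jul 1998); then Mendoza and Salazar (both 19 Jun 1996); then Dimitriou (10 Sep 1994); then Andersen (25 Mar 1994).
Mendoza and Salazar are each a Collar holder, so the next rule applies.
Among Mendoza and Salazar, alphabetically by surname: Mendoza before Salazar.
Full order: Ruiz, Nguyen, Castillo, Mbeki, Mendoza, Salazar, Dimitriou, Andersen.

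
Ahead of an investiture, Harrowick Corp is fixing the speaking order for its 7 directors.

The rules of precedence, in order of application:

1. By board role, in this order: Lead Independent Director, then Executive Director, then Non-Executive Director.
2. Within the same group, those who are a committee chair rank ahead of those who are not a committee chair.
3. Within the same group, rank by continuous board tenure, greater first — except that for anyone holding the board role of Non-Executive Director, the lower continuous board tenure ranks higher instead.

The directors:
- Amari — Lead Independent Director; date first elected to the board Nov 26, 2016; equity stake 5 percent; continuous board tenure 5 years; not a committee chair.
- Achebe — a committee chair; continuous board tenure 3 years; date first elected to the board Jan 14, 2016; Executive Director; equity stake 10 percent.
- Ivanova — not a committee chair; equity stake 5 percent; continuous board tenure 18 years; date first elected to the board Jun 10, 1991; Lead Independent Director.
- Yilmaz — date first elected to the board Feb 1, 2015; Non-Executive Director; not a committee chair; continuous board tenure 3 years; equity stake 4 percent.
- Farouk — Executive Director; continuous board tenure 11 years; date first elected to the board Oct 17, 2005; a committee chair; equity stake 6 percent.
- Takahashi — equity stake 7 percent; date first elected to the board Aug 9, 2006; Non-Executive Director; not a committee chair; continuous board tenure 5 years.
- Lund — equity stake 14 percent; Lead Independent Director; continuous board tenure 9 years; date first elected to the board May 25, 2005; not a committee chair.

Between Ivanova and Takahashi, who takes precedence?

Ivanova

By board role: Ivanova, Lund and Amari (Lead Independent Director); then Farouk and Achebe (Executive Director); then Yilmaz and Takahashi (Non-Executive Director).
Ivanova, Lund and Amari are each not a committee chair, so the next rule applies.
Among Ivanova, Lund and Amari, by continuous board tenure (higher first): Ivanova (18 years) before Lund (9 years) before Amari (5 years).
Farouk and Achebe are each a committee chair, so the next rule applies.
Among Farouk and Achebe, by continuous board tenure (higher first): Farouk (11 years) before Achebe (3 years).
Yilmaz and Takahashi are each not a committee chair, so the next rule applies.
Among Yilmaz and Takahashi, by continuous board tenure (lower first) (reversed rule for this group): Yilmaz (3 years) before Takahashi (5 years).
So Ivanova takes precedence.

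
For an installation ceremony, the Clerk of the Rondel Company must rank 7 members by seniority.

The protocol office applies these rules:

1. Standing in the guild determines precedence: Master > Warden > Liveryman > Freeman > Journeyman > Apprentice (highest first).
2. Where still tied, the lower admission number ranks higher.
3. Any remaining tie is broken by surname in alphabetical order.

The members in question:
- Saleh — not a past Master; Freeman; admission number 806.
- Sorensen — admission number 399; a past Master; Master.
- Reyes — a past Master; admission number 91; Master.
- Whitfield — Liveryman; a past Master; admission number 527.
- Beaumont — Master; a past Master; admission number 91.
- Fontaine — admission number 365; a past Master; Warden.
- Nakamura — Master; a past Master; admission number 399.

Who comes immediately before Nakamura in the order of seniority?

Reyes

By standing in the guild: Beaumont, Reyes, Nakamura and Sorensen (Master); then Fontaine (Warden); then Whitfield (Liveryman); then Saleh (Freeman).
Among Beaumont, Reyes, Nakamura and Sorensen, by admission number (lower first): Beaumont and Reyes (91) before Nakamura and Sorensen (399).
Among Beaumont and Reyes, alphabetically by surname: Beaumont before Reyes.
Among Nakamura and Sorensen, alphabetically by surname: Nakamura before Sorensen.
Order: Beaumont, Reyes, Nakamura, Sorensen, Fontaine, Whitfield, Saleh.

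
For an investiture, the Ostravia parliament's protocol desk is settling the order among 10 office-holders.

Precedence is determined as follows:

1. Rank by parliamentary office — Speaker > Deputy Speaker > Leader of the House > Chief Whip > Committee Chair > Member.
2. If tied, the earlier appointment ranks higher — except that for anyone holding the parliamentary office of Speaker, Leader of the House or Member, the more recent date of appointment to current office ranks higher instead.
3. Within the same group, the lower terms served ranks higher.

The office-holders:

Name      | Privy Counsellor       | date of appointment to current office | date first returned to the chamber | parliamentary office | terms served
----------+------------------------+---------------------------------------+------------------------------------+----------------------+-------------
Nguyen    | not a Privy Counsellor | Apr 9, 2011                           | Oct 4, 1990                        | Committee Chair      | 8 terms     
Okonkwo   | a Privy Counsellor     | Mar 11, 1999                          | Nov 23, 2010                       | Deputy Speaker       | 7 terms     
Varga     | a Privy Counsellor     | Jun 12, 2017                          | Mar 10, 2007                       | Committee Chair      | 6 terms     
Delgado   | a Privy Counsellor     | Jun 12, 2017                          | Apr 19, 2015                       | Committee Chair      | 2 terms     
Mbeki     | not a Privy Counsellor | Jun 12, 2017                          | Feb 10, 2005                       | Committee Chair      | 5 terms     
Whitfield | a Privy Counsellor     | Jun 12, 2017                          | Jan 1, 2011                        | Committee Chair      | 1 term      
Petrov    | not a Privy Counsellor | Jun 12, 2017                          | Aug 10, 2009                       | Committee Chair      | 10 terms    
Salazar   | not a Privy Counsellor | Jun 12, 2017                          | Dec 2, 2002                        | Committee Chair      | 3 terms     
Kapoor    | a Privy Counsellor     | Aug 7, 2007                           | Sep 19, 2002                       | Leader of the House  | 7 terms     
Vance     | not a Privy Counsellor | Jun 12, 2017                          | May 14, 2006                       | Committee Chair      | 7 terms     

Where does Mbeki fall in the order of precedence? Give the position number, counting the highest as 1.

By parliamentary office: Okonkwo (Deputy Speaker); then Kapoor (Leader of the House); then Nguyen, Whitfield, Delgado, Salazar, Mbeki, Varga, Vance and Petrov (Committee Chair).
Among Nguyen, Whitfield, Delgado, Salazar, Mbeki, Varga, Vance and Petrov, by date of appointment to current office (earlier first): Nguyen (Apr 9, 2011) before Whitfield, Delgado, Salazar, Mbeki, Varga, Vance and Petrov (Jun 12, 2017).
Among Whitfield, Delgado, Salazar, Mbeki, Varga, Vance and Petrov, by terms served (lower first): Whitfield (1 term) before Delgado (2 terms) before Salazar (3 terms) before Mbeki (5 terms) before Varga (6 terms) before Vance (7 terms) before Petrov (10 terms).
Order: Okonkwo, Kapoor, Nguyen, Whitfield, Delgado, Salazar, Mbeki, Varga, Vance, Petrov. So position 7.

7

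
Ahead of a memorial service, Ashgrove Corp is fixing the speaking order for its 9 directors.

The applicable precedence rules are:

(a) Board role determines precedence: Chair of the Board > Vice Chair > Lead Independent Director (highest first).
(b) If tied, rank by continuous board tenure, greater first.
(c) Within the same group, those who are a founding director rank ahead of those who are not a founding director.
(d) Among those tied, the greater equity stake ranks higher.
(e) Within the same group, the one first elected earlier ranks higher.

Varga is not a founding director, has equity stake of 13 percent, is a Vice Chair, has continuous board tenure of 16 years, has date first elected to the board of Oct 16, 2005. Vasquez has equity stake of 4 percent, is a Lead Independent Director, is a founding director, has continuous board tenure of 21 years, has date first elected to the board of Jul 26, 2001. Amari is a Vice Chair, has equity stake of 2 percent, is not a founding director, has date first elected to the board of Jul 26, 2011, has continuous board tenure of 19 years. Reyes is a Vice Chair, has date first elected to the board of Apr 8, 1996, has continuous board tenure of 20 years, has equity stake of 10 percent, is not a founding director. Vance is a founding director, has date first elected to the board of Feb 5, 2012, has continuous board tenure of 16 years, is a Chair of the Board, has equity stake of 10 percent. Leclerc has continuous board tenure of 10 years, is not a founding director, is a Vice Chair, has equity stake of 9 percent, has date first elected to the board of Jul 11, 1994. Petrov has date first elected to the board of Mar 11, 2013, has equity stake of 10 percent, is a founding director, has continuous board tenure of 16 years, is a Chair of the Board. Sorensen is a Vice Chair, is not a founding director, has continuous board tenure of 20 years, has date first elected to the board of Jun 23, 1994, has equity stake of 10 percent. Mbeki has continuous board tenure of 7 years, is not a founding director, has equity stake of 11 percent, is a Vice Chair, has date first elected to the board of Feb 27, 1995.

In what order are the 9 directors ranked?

By board role: Vance and Petrov (Chair of the Board); then Sorensen, Reyes, Amari, Varga, Leclerc and Mbeki (Vice Chair); then Vasquez (Lead Independent Director).
Vance and Petrov both have continuous board tenure 16 years, so the next rule applies.
Vance and Petrov are each a founding director, so the next rule applies.
Vance and Petrov both have equity stake 10 percent, so the next rule applies.
Among Vance and Petrov, by date first elected to the board (earlier first): Vance (Feb 5, 2012) before Petrov (Mar 11, 2013).
Among Sorensen, Reyes, Amari, Varga, Leclerc and Mbeki, by continuous board tenure (higher first): Sorensen and Reyes (20 years) before Amari (19 years) before Varga (16 years) before Leclerc (10 years) before Mbeki (7 years).
Sorensen and Reyes are each not a founding director, so the next rule applies.
Sorensen and Reyes both have equity stake 10 percent, so the next rule applies.
Among Sorensen and Reyes, by date first elected to the board (earlier first): Sorensen (Jun 23, 1994) before Reyes (Apr 8, 1996).
Full order: Vance, Petrov, Sorensen, Reyes, Amari, Varga, Leclerc, Mbeki, Vasquez.

Vance, Petrov, Sorensen, Reyes, Amari, Varga, Leclerc, Mbeki, Vasquez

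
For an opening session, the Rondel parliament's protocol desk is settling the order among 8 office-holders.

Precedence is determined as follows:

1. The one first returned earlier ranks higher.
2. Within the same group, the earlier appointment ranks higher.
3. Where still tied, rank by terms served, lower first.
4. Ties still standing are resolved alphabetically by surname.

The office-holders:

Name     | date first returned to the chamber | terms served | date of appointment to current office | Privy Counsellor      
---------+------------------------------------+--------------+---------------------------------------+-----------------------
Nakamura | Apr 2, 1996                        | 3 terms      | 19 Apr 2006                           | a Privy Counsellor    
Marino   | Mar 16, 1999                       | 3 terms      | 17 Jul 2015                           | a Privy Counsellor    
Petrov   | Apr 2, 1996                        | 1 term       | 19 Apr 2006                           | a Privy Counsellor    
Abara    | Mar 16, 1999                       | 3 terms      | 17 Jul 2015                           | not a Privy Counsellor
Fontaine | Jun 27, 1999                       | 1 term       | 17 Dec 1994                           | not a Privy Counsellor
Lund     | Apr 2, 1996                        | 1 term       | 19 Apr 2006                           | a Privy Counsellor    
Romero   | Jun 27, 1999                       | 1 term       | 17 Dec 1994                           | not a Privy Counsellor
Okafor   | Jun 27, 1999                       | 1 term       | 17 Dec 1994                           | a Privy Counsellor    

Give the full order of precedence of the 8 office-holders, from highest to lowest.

By date first returned to the chamber (earlier first): Lund, Petrov and Nakamura (each Apr 2, 1996); then Abara and Marino (both Mar 16, 1999); then Fontaine, Okafor and Romero (each Jun 27, 1999).
Lund, Petrov and Nakamura all have date of appointment to current office 19 Apr 2006, so the next rule applies.
Among Lund, Petrov and Nakamura, by terms served (lower first): Lund and Petrov (1 term) before Nakamura (3 terms).
Among Lund and Petrov, alphabetically by surname: Lund before Petrov.
Abara and Marino both have date of appointment to current office 17 Jul 2015, so the next rule applies.
Abara and Marino both have terms served 3 terms, so the next rule applies.
Among Abara and Marino, alphabetically by surname: Abara before Marino.
Fontaine, Okafor and Romero all have date of appointment to current office 17 Dec 1994, so the next rule applies.
Fontaine, Okafor and Romero all have terms served 1 term, so the next rule applies.
Among Fontaine, Okafor and Romero, alphabetically by surname: Fontaine before Okafor before Romero.
Full order: Lund, Petrov, Nakamura, Abara, Marino, Fontaine, Okafor, Romero.

Lund, Petrov, Nakamura, Abara, Marino, Fontaine, Okafor, Romero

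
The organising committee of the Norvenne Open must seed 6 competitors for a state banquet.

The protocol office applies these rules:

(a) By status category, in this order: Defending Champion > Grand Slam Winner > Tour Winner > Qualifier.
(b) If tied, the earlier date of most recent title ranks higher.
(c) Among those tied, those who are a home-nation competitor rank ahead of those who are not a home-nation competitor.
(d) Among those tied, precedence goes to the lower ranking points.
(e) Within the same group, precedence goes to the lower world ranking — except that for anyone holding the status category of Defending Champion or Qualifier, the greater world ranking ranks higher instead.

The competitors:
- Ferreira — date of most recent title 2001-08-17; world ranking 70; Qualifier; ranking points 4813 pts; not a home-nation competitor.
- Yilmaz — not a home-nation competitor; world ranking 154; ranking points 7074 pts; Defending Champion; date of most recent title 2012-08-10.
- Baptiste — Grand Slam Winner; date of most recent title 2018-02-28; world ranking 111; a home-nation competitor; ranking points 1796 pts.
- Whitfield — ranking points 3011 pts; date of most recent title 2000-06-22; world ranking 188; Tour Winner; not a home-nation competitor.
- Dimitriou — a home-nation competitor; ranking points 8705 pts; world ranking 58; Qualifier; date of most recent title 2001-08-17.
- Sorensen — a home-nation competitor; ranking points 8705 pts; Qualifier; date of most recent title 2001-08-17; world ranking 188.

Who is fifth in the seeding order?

Dimitriou

By status category: Yilmaz (Defending Champion); then Baptiste (Grand Slam Winner); then Whitfield (Tour Winner); then Sorensen, Dimitriou and Ferreira (Qualifier).
Sorensen, Dimitriou and Ferreira all have date of most recent title 2001-08-17, so the next rule applies.
Among Sorensen, Dimitriou and Ferreira, a home-nation competitor before not a home-nation competitor: Sorensen and Dimitriou (a home-nation competitor) before Ferreira (not a home-nation competitor).
Sorensen and Dimitriou both have ranking points 8705 pts, so the next rule applies.
Among Sorensen and Dimitriou, by world ranking (higher first) (reversed rule for this group): Sorensen (188) before Dimitriou (58).
Order: Yilmaz, Baptiste, Whitfield, Sorensen, Dimitriou, Ferreira.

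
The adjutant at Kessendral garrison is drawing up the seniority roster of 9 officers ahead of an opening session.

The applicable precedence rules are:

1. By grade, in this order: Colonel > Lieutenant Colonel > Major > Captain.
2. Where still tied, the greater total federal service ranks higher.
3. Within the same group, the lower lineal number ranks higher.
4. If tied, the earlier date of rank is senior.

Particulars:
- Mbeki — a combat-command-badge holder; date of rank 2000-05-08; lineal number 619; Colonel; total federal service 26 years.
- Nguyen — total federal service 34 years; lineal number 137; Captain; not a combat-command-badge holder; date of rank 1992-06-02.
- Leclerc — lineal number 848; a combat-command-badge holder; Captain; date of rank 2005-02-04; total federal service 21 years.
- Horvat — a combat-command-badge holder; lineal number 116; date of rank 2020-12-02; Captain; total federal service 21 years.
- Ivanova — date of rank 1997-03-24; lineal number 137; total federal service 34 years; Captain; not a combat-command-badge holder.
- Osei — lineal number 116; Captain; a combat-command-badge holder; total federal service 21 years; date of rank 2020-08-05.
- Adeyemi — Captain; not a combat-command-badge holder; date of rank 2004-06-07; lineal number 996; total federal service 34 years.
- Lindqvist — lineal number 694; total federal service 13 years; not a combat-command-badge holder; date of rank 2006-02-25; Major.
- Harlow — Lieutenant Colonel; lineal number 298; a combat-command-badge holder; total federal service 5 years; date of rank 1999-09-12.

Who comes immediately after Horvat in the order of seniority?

Leclerc

By grade: Mbeki (Colonel); then Harlow (Lieutenant Colonel); then Lindqvist (Major); then Nguyen, Ivanova, Adeyemi, Osei, Horvat and Leclerc (Captain).
Among Nguyen, Ivanova, Adeyemi, Osei, Horvat and Leclerc, by total federal service (higher first): Nguyen, Ivanova and Adeyemi (34 years) before Osei, Horvat and Leclerc (21 years).
Among Nguyen, Ivanova and Adeyemi, by lineal number (lower first): Nguyen and Ivanova (137) before Adeyemi (996).
Among Nguyen and Ivanova, by date of rank (earlier first): Nguyen (1992-06-02) before Ivanova (1997-03-24).
Among Osei, Horvat and Leclerc, by lineal number (lower first): Osei and Horvat (116) before Leclerc (848).
Among Osei and Horvat, by date of rank (earlier first): Osei (2020-08-05) before Horvat (2020-12-02).
Order: Mbeki, Harlow, Lindqvist, Nguyen, Ivanova, Adeyemi, Osei, Horvat, Leclerc.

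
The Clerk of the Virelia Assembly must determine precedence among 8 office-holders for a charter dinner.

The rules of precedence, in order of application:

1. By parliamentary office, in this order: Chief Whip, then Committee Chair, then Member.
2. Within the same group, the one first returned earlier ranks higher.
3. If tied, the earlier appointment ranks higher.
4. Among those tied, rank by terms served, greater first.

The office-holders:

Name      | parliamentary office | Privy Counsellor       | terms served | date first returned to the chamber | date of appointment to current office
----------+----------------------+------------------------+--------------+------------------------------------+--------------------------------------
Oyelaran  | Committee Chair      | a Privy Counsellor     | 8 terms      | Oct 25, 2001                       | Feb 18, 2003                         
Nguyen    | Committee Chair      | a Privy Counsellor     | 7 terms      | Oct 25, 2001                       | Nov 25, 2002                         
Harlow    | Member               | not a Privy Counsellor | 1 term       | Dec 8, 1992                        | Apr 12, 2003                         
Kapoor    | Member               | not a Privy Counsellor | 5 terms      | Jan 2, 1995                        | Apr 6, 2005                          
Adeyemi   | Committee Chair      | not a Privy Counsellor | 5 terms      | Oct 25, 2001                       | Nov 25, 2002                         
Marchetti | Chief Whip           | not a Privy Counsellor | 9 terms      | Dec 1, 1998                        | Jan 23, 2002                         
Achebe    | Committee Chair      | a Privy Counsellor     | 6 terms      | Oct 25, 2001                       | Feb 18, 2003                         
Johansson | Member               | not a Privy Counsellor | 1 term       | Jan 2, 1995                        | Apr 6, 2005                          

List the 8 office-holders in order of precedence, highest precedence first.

Marchetti, Nguyen, Adeyemi, Oyelaran, Achebe, Harlow, Kapoor, Johansson

By parliamentary office: Marchetti (Chief Whip); then Nguyen, Adeyemi, Oyelaran and Achebe (Committee Chair); then Harlow, Kapoor and Johansson (Member).
Nguyen, Adeyemi, Oyelaran and Achebe all have date first returned to the chamber Oct 25, 2001, so the next rule applies.
Among Nguyen, Adeyemi, Oyelaran and Achebe, by date of appointment to current office (earlier first): Nguyen and Adeyemi (Nov 25, 2002) before Oyelaran and Achebe (Feb 18, 2003).
Among Nguyen and Adeyemi, by terms served (higher first): Nguyen (7 terms) before Adeyemi (5 terms).
Among Oyelaran and Achebe, by terms served (higher first): Oyelaran (8 terms) before Achebe (6 terms).
Among Harlow, Kapoor and Johansson, by date first returned to the chamber (earlier first): Harlow (Dec 8, 1992) before Kapoor and Johansson (Jan 2, 1995).
Kapoor and Johansson both have date of appointment to current office Apr 6, 2005, so the next rule applies.
Among Kapoor and Johansson, by terms served (higher first): Kapoor (5 terms) before Johansson (1 term).
Full order: Marchetti, Nguyen, Adeyemi, Oyelaran, Achebe, Harlow, Kapoor, Johansson.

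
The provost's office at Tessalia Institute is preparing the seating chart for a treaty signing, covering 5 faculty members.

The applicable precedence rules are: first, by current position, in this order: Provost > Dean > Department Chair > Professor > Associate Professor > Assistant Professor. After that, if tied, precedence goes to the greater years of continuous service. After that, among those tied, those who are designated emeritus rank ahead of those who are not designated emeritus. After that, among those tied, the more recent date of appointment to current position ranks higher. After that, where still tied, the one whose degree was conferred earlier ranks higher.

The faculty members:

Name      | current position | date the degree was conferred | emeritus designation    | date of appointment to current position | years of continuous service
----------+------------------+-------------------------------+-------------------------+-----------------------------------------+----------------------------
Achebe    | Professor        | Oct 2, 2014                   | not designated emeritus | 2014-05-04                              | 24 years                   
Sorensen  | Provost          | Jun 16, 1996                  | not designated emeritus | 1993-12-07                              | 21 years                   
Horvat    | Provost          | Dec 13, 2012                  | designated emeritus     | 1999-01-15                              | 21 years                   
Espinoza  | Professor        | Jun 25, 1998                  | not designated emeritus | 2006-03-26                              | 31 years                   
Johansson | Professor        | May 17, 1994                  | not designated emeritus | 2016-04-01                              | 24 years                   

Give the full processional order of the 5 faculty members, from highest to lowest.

Horvat, Sorensen, Espinoza, Johansson, Achebe

By current position: Horvat and Sorensen (Provost); then Espinoza, Johansson and Achebe (Professor).
Horvat and Sorensen both have years of continuous service 21 years, so the next rule applies.
Among Horvat and Sorensen, designated emeritus before not designated emeritus: Horvat (designated emeritus) before Sorensen (not designated emeritus).
Among Espinoza, Johansson and Achebe, by years of continuous service (higher first): Espinoza (31 years) before Johansson and Achebe (24 years).
Johansson and Achebe are each not designated emeritus, so the next rule applies.
Among Johansson and Achebe, by date of appointment to current position (later first): Johansson (2016-04-01) before Achebe (2014-05-04).
Full order: Horvat, Sorensen, Espinoza, Johansson, Achebe.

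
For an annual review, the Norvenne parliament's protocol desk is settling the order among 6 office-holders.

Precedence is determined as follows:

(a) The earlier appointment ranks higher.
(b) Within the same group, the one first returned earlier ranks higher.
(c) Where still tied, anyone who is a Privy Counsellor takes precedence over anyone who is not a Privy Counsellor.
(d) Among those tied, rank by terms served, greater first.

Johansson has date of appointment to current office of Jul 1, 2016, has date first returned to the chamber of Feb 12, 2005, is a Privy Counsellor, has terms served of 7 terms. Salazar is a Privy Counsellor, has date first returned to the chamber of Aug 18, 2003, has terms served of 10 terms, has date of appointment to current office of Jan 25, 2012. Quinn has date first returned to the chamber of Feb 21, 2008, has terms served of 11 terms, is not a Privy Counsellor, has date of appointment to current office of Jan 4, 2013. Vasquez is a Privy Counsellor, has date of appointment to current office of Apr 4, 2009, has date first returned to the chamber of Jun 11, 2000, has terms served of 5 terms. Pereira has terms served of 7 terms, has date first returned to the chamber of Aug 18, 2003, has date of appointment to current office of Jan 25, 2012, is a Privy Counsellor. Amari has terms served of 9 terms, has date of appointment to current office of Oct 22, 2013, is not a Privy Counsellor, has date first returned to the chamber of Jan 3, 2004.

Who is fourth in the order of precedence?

Quinn

By date of appointment to current office (earlier first): Vasquez (Apr 4, 2009); then Salazar and Pereira (both Jan 25, 2012); then Quinn (Jan 4, 2013); then Amari (Oct 22, 2013); then Johansson (Jul 1, 2016).
Salazar and Pereira both have date first returned to the chamber Aug 18, 2003, so the next rule applies.
Salazar and Pereira are each a Privy Counsellor, so the next rule applies.
Among Salazar and Pereira, by terms served (higher first): Salazar (10 terms) before Pereira (7 terms).
Order: Vasquez, Salazar, Pereira, Quinn, Amari, Johansson.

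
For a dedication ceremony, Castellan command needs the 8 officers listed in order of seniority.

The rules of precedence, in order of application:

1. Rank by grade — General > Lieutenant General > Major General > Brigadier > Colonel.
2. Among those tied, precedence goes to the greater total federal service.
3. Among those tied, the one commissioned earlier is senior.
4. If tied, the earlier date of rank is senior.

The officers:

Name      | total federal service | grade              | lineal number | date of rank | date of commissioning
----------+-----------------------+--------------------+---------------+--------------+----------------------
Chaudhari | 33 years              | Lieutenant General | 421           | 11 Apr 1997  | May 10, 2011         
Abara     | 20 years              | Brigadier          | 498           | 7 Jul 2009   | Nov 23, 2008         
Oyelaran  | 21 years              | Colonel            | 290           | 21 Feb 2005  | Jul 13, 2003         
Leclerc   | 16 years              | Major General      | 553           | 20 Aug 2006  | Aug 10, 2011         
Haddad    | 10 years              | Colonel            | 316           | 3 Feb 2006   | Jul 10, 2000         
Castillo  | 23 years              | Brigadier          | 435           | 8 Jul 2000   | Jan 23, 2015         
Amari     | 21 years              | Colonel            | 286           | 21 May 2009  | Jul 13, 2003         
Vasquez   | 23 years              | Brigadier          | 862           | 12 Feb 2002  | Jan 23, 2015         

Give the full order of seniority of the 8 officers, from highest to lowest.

Chaudhari, Leclerc, Castillo, Vasquez, Abara, Oyelaran, Amari, Haddad

By grade: Chaudhari (Lieutenant General); then Leclerc (Major General); then Castillo, Vasquez and Abara (Brigadier); then Oyelaran, Amari and Haddad (Colonel).
Among Castillo, Vasquez and Abara, by total federal service (higher first): Castillo and Vasquez (23 years) before Abara (20 years).
Castillo and Vasquez both have date of commissioning Jan 23, 2015, so the next rule applies.
Among Castillo and Vasquez, by date of rank (earlier first): Castillo (8 Jul 2000) before Vasquez (12 Feb 2002).
Among Oyelaran, Amari and Haddad, by total federal service (higher first): Oyelaran and Amari (21 years) before Haddad (10 years).
Oyelaran and Amari both have date of commissioning Jul 13, 2003, so the next rule applies.
Among Oyelaran and Amari, by date of rank (earlier first): Oyelaran (21 Feb 2005) before Amari (21 May 2009).
Full order: Chaudhari, Leclerc, Castillo, Vasquez, Abara, Oyelaran, Amari, Haddad.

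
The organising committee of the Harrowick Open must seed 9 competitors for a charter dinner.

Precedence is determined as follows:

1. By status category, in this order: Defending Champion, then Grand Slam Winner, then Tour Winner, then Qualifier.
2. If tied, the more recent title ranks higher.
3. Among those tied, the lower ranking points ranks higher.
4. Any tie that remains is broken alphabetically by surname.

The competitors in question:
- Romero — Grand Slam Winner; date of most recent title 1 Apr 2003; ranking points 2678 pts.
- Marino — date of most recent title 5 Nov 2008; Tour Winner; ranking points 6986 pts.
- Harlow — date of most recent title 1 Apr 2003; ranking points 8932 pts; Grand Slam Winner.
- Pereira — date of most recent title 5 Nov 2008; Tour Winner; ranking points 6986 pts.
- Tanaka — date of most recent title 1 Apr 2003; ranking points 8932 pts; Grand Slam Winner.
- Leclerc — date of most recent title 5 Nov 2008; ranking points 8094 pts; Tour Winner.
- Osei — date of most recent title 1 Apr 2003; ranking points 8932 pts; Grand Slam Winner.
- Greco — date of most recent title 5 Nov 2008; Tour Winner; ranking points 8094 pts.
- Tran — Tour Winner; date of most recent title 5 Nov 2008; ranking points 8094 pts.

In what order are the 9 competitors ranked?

By status category: Romero, Harlow, Osei and Tanaka (Grand Slam Winner); then Marino, Pereira, Greco, Leclerc and Tran (Tour Winner).
Romero, Harlow, Osei and Tanaka all have date of most recent title 1 Apr 2003, so the next rule applies.
Among Romero, Harlow, Osei and Tanaka, by ranking points (lower first): Romero (2678 pts) before Harlow, Osei and Tanaka (8932 pts).
Among Harlow, Osei and Tanaka, alphabetically by surname: Harlow before Osei before Tanaka.
Marino, Pereira, Greco, Leclerc and Tran all have date of most recent title 5 Nov 2008, so the next rule applies.
Among Marino, Pereira, Greco, Leclerc and Tran, by ranking points (lower first): Marino and Pereira (6986 pts) before Greco, Leclerc and Tran (8094 pts).
Among Marino and Pereira, alphabetically by surname: Marino before Pereira.
Among Greco, Leclerc and Tran, alphabetically by surname: Greco before Leclerc before Tran.
Full order: Romero, Harlow, Osei, Tanaka, Marino, Pereira, Greco, Leclerc, Tran.

Romero, Harlow, Osei, Tanaka, Marino, Pereira, Greco, Leclerc, Tran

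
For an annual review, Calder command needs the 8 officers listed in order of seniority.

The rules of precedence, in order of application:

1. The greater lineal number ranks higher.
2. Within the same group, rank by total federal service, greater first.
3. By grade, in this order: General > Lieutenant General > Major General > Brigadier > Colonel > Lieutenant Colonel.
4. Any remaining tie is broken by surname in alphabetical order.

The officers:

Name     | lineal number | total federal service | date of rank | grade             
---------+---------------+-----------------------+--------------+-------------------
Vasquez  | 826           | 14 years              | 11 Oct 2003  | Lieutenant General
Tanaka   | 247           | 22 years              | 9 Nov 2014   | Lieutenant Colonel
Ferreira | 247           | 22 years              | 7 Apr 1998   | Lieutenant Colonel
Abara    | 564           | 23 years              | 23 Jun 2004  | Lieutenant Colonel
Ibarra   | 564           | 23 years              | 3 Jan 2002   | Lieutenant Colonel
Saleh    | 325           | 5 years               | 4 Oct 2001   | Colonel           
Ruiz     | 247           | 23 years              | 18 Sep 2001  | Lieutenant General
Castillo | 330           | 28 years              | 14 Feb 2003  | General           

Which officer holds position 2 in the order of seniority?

Abara

By lineal number (higher first): Vasquez (826); then Abara and Ibarra (both 564); then Castillo (330); then Saleh (325); then Ruiz, Ferreira and Tanaka (each 247).
Abara and Ibarra both have total federal service 23 years, so the next rule applies.
Abara and Ibarra are each Lieutenant Colonel, so the next rule applies.
Among Abara and Ibarra, alphabetically by surname: Abara before Ibarra.
Among Ruiz, Ferreira and Tanaka, by total federal service (higher first): Ruiz (23 years) before Ferreira and Tanaka (22 years).
Ferreira and Tanaka are each Lieutenant Colonel, so the next rule applies.
Among Ferreira and Tanaka, alphabetically by surname: Ferreira before Tanaka.
Order: Vasquez, Abara, Ibarra, Castillo, Saleh, Ruiz, Ferreira, Tanaka.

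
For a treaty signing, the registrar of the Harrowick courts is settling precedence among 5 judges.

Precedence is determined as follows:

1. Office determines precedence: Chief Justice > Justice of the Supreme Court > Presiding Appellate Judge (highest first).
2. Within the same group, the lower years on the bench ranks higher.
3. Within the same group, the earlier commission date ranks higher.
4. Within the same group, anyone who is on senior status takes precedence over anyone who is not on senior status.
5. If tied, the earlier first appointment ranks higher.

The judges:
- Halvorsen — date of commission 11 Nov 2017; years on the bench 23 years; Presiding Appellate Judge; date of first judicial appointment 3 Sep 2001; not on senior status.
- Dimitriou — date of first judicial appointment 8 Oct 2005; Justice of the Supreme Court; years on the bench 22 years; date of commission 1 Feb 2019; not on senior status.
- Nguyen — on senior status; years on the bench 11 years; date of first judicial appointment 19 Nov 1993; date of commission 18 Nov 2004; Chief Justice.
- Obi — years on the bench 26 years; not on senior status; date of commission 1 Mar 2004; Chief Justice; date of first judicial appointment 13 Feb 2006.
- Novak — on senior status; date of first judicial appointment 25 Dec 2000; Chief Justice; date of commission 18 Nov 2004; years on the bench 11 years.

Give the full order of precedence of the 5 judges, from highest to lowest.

By office: Nguyen, Novak and Obi (Chief Justice); then Dimitriou (Justice of the Supreme Court); then Halvorsen (Presiding Appellate Judge).
Among Nguyen, Novak and Obi, by years on the bench (lower first): Nguyen and Novak (11 years) before Obi (26 years).
Nguyen and Novak both have date of commission 18 Nov 2004, so the next rule applies.
Nguyen and Novak are each on senior status, so the next rule applies.
Among Nguyen and Novak, by date of first judicial appointment (earlier first): Nguyen (19 Nov 1993) before Novak (25 Dec 2000).
Full order: Nguyen, Novak, Obi, Dimitriou, Halvorsen.

Nguyen, Novak, Obi, Dimitriou, Halvorsen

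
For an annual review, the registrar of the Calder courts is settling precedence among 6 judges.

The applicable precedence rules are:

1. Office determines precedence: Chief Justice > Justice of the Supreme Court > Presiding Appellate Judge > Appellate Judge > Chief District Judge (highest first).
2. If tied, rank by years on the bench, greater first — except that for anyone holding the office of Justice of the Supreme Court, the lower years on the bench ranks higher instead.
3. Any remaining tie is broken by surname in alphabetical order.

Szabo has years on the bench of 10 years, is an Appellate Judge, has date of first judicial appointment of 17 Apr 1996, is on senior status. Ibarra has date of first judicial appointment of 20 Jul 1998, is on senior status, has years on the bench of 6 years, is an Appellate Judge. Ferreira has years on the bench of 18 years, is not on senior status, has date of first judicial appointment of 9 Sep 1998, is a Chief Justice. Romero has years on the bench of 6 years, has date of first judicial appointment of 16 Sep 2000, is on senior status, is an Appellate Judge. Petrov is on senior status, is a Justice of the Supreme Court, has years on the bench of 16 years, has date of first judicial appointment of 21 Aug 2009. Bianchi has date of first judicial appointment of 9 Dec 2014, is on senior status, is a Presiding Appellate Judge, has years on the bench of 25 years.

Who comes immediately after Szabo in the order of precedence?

Ibarra

By office: Ferreira (Chief Justice); then Petrov (Justice of the Supreme Court); then Bianchi (Presiding Appellate Judge); then Szabo, Ibarra and Romero (Appellate Judge).
Among Szabo, Ibarra and Romero, by years on the bench (higher first): Szabo (10 years) before Ibarra and Romero (6 years).
Among Ibarra and Romero, alphabetically by surname: Ibarra before Romero.
Order: Ferreira, Petrov, Bianchi, Szabo, Ibarra, Romero.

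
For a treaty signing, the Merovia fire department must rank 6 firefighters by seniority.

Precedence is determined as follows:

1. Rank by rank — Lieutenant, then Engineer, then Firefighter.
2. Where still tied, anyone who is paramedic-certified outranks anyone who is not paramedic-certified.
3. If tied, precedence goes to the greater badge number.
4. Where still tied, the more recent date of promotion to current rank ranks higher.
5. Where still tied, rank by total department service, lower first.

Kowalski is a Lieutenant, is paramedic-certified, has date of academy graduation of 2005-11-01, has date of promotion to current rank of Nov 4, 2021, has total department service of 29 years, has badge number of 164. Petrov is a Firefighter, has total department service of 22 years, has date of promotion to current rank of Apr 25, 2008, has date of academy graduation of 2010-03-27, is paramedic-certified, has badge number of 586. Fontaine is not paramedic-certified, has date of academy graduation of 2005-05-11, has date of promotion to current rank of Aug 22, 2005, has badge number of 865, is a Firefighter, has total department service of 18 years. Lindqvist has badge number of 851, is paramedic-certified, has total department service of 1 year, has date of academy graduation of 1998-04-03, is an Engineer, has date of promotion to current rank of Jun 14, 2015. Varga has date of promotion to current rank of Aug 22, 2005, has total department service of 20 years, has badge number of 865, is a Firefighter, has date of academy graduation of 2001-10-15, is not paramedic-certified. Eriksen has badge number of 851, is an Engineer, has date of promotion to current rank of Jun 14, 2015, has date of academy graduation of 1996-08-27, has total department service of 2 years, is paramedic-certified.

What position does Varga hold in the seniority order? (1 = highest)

6

By rank: Kowalski (Lieutenant); then Lindqvist and Eriksen (Engineer); then Petrov, Fontaine and Varga (Firefighter).
Lindqvist and Eriksen are each paramedic-certified, so the next rule applies.
Lindqvist and Eriksen both have badge number 851, so the next rule applies.
Lindqvist and Eriksen both have date of promotion to current rank Jun 14, 2015, so the next rule applies.
Among Lindqvist and Eriksen, by total department service (lower first): Lindqvist (1 year) before Eriksen (2 years).
Among Petrov, Fontaine and Varga, paramedic-certified before not paramedic-certified: Petrov (paramedic-certified) before Fontaine and Varga (not paramedic-certified).
Fontaine and Varga both have badge number 865, so the next rule applies.
Fontaine and Varga both have date of promotion to current rank Aug 22, 2005, so the next rule applies.
Among Fontaine and Varga, by total department service (lower first): Fontaine (18 years) before Varga (20 years).
Order: Kowalski, Lindqvist, Eriksen, Petrov, Fontaine, Varga. So position 6.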